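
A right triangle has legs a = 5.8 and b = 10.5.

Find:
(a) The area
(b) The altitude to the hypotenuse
(a) The legs are perpendicular, so Area = ½·a·b = ½·5.8·10.5 = ½·60.9 = 30.45
(b) Hypotenuse c = √(a² + b²) = √(33.64 + 110.25) = √143.89 ≈ 11.9954
    Area = ½·c·h_c  ⇒  h_c = 2·Area/c = 60.9/11.9954 ≈ 5.07694

Area = 30.45, h_c = 5.077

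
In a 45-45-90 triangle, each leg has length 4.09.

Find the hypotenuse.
In a 45-45-90 triangle the sides are in ratio 1 : 1 : √2, so hypotenuse = leg·√2.
Hypotenuse = 4.09·√2 ≈ 4.09·1.41421 ≈ 5.78413

Hypotenuse = 4.09√2 = 5.784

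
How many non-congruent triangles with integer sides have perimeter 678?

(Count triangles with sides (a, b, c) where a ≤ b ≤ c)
Let a ≤ b ≤ c with a + b + c = 678. The only binding inequality is a + b > c, i.e. 678 − c > c, so c < 678/2; and c ≥ 678/3 since c is the largest side.
So 226 ≤ c ≤ 338. For each c, b runs from ⌈(678 − c)/2⌉ up to c (then a = 678 − b − c satisfies 1 ≤ a ≤ b automatically), giving c − ⌈(678 − c)/2⌉ + 1 choices.
Summing over c: 1 + 2 + 4 + 5 + … + 167 + 169  (113 terms, c = 226, …, 338) = 9577
Check (closed form: nearest integer to p²/48 for even p, (p+3)²/48 for odd p): 678²/48 = 459684/48 ≈ 9576.75 → 9577

9577 triangles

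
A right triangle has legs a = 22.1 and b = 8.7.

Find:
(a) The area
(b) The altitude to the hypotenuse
(a) The legs are perpendicular, so Area = ½·a·b = ½·22.1·8.7 = ½·192.27 = 96.135
(b) Hypotenuse c = √(a² + b²) = √(488.41 + 75.69) = √564.1 ≈ 23.7508
    Area = ½·c·h_c  ⇒  h_c = 2·Area/c = 192.27/23.7508 ≈ 8.09531

Area = 96.135, h_c = 8.095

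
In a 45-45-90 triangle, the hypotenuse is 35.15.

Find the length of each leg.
In a 45-45-90 triangle hypotenuse = leg·√2, so leg = hypotenuse/√2.
Leg = 35.15/√2 ≈ 35.15/1.41421 ≈ 24.8548

Each leg = 24.85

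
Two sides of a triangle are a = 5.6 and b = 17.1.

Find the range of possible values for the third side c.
Triangle inequality: |a − b| < c < a + b
|a − b| = |5.6 − 17.1| = 11.5
a + b = 5.6 + 17.1 = 22.7

11.5 < c < 22.7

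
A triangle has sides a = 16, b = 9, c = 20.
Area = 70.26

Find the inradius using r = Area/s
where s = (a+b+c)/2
s = (16 + 9 + 20)/2 = 45/2 = 22.5
r = Area/s = 70.26/22.5 ≈ 3.12267

r = 3.123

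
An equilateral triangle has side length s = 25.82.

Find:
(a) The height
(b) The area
(a) The height splits the triangle into two 30-60-90 halves: h = s·√3/2 = 25.82·1.73205/2 ≈ 44.7216/2 ≈ 22.3608
(b) Area = (√3/4)·s² = (√3/4)·25.82² = (√3/4)·666.6724 ≈ 0.433013·666.6724 ≈ 288.678

Height = 22.36, Area = 288.7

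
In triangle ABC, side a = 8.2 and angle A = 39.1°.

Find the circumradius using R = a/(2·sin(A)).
R = a/(2·sin(A)) = 8.2/(2·sin(39.1°))
sin(39.1°) ≈ 0.630676
R ≈ 8.2/(2·0.630676) = 8.2/1.26135 ≈ 6.50096

R = 6.501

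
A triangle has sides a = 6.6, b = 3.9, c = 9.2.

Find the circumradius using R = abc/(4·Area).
First find the area with Heron's formula.
s = (6.6 + 3.9 + 9.2)/2 = 9.85
Area = √(s(s−a)(s−b)(s−c)) = √(9.85·3.25·5.95·0.65) ≈ √123.808 ≈ 11.1269
abc = 6.6·3.9·9.2 = 236.808
R = abc/(4·Area) ≈ 236.808/(4·11.1269) = 236.808/44.5077 ≈ 5.32061

R = 5.321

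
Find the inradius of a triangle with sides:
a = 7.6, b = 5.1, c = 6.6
r = Area/s where s is the semi-perimeter.
s = (7.6 + 5.1 + 6.6)/2 = 19.3/2 = 9.65
Area = √(s(s−a)(s−b)(s−c)) = √(9.65·2.05·4.55·3.05) ≈ √274.532 ≈ 16.569
r ≈ 16.569/9.65 ≈ 1.71699

r = 1.717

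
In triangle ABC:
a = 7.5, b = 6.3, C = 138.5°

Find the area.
Two sides and the included angle (SAS): A = ½·a·b·sin(C) = ½·7.5·6.3·sin(138.5°)
sin(138.5°) ≈ 0.66262
A ≈ ½·47.25·0.66262 = 23.625·0.66262 ≈ 15.6544

Area = 15.65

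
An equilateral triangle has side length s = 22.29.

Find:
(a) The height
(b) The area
(a) The height splits the triangle into two 30-60-90 halves: h = s·√3/2 = 22.29·1.73205/2 ≈ 38.6074/2 ≈ 19.3037
(b) Area = (√3/4)·s² = (√3/4)·22.29² = (√3/4)·496.8441 ≈ 0.433013·496.8441 ≈ 215.14

Height = 19.3, Area = 215.1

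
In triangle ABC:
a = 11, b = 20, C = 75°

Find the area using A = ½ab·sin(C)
A = ½·a·b·sin(C) = ½·11·20·sin(75°)
sin(75°) ≈ 0.965926
A ≈ ½·220·0.965926 = 110·0.965926 ≈ 106.252

Area = 106.3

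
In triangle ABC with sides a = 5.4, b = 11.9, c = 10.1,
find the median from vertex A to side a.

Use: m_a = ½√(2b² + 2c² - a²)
m_a = ½√(2·11.9² + 2·10.1² − 5.4²) = ½√(2·141.61 + 2·102.01 − 29.16) = ½√(283.22 + 204.02 − 29.16) = ½√458.08
√458.08 ≈ 21.4028, so m_a ≈ 10.7014

m_a = 10.7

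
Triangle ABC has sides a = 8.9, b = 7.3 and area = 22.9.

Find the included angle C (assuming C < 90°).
Area = ½·a·b·sin(C)  ⇒  sin(C) = 2·Area/(a·b) = 2·22.9/(8.9·7.3) = 45.8/64.97 ≈ 0.704941
C = arcsin(0.704941) ≈ 44.8248° (taking the acute solution since C < 90°)

C = 44.82°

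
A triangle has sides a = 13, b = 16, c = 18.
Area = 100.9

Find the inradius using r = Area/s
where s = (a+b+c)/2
s = (13 + 16 + 18)/2 = 47/2 = 23.5
r = Area/s = 100.9/23.5 ≈ 4.29362

r = 4.294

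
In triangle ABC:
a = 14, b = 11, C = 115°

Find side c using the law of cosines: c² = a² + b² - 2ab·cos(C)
c² = 14² + 11² − 2·14·11·cos(115°)
cos(115°) ≈ -0.422618
c² ≈ 196 + 121 − 308·(-0.422618) ≈ 317 + 130.166 ≈ 447.166
c ≈ √447.166 ≈ 21.1463

c = 21.15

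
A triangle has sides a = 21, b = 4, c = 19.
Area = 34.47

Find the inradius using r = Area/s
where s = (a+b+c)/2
s = (21 + 4 + 19)/2 = 44/2 = 22
r = Area/s = 34.47/22 ≈ 1.56682

r = 1.567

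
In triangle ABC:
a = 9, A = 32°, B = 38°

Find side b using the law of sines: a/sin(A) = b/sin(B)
a/sin(A) = b/sin(B)  ⇒  b = a·sin(B)/sin(A) = 9·sin(38°)/sin(32°)
sin(38°) ≈ 0.615661, sin(32°) ≈ 0.529919
b ≈ 9·0.615661/0.529919 ≈ 5.54095/0.529919 ≈ 10.4562

b = 10.46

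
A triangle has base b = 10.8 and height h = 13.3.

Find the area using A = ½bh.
A = ½·b·h = ½·10.8·13.3 = ½·143.64 = 71.82

Area = 71.82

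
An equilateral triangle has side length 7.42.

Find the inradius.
r = Area/s with s the semi-perimeter.
Area = (√3/4)·7.42² = (√3/4)·55.0564 ≈ 0.433013·55.0564 ≈ 23.8401
s = 3·7.42/2 = 11.13
r ≈ 23.8401/11.13 ≈ 2.14197
(Equivalently r = side/(2√3) = 7.42/3.4641 ≈ 2.14197.)

r = 2.142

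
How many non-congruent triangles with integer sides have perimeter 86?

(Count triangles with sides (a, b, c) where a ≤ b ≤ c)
Let a ≤ b ≤ c with a + b + c = 86. The only binding inequality is a + b > c, i.e. 86 − c > c, so c < 86/2; and c ≥ 86/3 since c is the largest side.
So 29 ≤ c ≤ 42. For each c, b runs from ⌈(86 − c)/2⌉ up to c (then a = 86 − b − c satisfies 1 ≤ a ≤ b automatically), giving c − ⌈(86 − c)/2⌉ + 1 choices.
Summing over c: 1 + 3 + 4 + 6 + … + 19 + 21  (14 terms, c = 29, …, 42) = 154
Check (closed form: nearest integer to p²/48 for even p, (p+3)²/48 for odd p): 86²/48 = 7396/48 ≈ 154.08 → 154

154 triangles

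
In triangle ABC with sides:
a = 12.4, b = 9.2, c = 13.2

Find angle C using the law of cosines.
c² = a² + b² − 2ab·cos(C)  ⇒  cos(C) = (a² + b² − c²)/(2ab)
cos(C) = (12.4² + 9.2² − 13.2²)/(2·12.4·9.2) = (153.76 + 84.64 − 174.24)/228.16 = 64.16/228.16 ≈ 0.281206
C = arccos(0.281206) ≈ 73.6678°

C = 73.67°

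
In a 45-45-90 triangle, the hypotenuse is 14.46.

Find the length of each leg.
In a 45-45-90 triangle hypotenuse = leg·√2, so leg = hypotenuse/√2.
Leg = 14.46/√2 ≈ 14.46/1.41421 ≈ 10.2248

Each leg = 10.22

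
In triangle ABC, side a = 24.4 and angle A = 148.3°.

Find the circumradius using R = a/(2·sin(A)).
R = a/(2·sin(A)) = 24.4/(2·sin(148.3°))
sin(148.3°) ≈ 0.525472
R ≈ 24.4/(2·0.525472) = 24.4/1.05094 ≈ 23.2172

R = 23.22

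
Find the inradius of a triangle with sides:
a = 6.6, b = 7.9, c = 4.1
r = Area/s where s is the semi-perimeter.
s = (6.6 + 7.9 + 4.1)/2 = 18.6/2 = 9.3
Area = √(s(s−a)(s−b)(s−c)) = √(9.3·2.7·1.4·5.2) ≈ √182.801 ≈ 13.5204
r ≈ 13.5204/9.3 ≈ 1.4538

r = 1.454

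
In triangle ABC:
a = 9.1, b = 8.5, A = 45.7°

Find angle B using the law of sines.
a/sin(A) = b/sin(B)  ⇒  sin(B) = b·sin(A)/a = 8.5·sin(45.7°)/9.1
sin(45.7°) ≈ 0.715693
sin(B) ≈ 8.5·0.715693/9.1 ≈ 6.08339/9.1 ≈ 0.668504
B = arcsin(0.668504) ≈ 41.9517°
(Since b ≤ a we need B ≤ A, so the obtuse alternative 180° − 41.9517° ≈ 138.048° is rejected.)

B = 41.95°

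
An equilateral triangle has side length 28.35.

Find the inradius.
r = Area/s with s the semi-perimeter.
Area = (√3/4)·28.35² = (√3/4)·803.7225 ≈ 0.433013·803.7225 ≈ 348.022
s = 3·28.35/2 = 42.525
r ≈ 348.022/42.525 ≈ 8.18394
(Equivalently r = side/(2√3) = 28.35/3.4641 ≈ 8.18394.)

r = 8.184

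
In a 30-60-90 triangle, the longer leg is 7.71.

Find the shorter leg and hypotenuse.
In a 30-60-90 triangle the sides are in ratio 1 : √3 : 2, so short leg = long leg/√3 and hypotenuse = 2·(short leg).
Short leg = 7.71/√3 ≈ 7.71/1.73205 ≈ 4.45137
Hypotenuse = 2·4.45137 ≈ 8.90274

Short leg = 4.451, Hypotenuse = 8.903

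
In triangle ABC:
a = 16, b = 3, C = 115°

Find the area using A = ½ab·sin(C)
A = ½·a·b·sin(C) = ½·16·3·sin(115°)
sin(115°) ≈ 0.906308
A ≈ ½·48·0.906308 = 24·0.906308 ≈ 21.7514

Area = 21.75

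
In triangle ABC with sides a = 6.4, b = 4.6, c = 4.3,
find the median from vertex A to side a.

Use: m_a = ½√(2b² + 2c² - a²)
m_a = ½√(2·4.6² + 2·4.3² − 6.4²) = ½√(2·21.16 + 2·18.49 − 40.96) = ½√(42.32 + 36.98 − 40.96) = ½√38.34
√38.34 ≈ 6.19193, so m_a ≈ 3.09597

m_a = 3.096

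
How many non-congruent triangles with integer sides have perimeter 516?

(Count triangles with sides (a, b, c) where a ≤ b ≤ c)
Let a ≤ b ≤ c with a + b + c = 516. The only binding inequality is a + b > c, i.e. 516 − c > c, so c < 516/2; and c ≥ 516/3 since c is the largest side.
So 172 ≤ c ≤ 257. For each c, b runs from ⌈(516 − c)/2⌉ up to c (then a = 516 − b − c satisfies 1 ≤ a ≤ b automatically), giving c − ⌈(516 − c)/2⌉ + 1 choices.
Summing over c: 1 + 2 + 4 + 5 + … + 127 + 128  (86 terms, c = 172, …, 257) = 5547
Check (closed form: nearest integer to p²/48 for even p, (p+3)²/48 for odd p): 516²/48 = 266256/48 ≈ 5547.00 → 5547

5547 triangles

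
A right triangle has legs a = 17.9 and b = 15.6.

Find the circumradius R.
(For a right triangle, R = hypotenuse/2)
Hypotenuse c = √(a² + b²) = √(320.41 + 243.36) = √563.77 ≈ 23.7438
R = c/2 ≈ 23.7438/2 ≈ 11.8719

R = 11.87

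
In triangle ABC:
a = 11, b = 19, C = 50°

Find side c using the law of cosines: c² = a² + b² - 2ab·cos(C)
c² = 11² + 19² − 2·11·19·cos(50°)
cos(50°) ≈ 0.642788
c² ≈ 121 + 361 − 418·(0.642788) ≈ 482 − 268.685 ≈ 213.315
c ≈ √213.315 ≈ 14.6053

c = 14.61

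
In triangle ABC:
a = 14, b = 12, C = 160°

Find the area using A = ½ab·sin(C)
A = ½·a·b·sin(C) = ½·14·12·sin(160°)
sin(160°) ≈ 0.34202
A ≈ ½·168·0.34202 = 84·0.34202 ≈ 28.7297

Area = 28.73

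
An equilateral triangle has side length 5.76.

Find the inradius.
r = Area/s with s the semi-perimeter.
Area = (√3/4)·5.76² = (√3/4)·33.1776 ≈ 0.433013·33.1776 ≈ 14.3663
s = 3·5.76/2 = 8.64
r ≈ 14.3663/8.64 ≈ 1.66277
(Equivalently r = side/(2√3) = 5.76/3.4641 ≈ 1.66277.)

r = 1.663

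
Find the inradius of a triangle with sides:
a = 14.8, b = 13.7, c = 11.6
r = Area/s where s is the semi-perimeter.
s = (14.8 + 13.7 + 11.6)/2 = 40.1/2 = 20.05
Area = √(s(s−a)(s−b)(s−c)) = √(20.05·5.25·6.35·8.45) ≈ √5648.12 ≈ 75.154
r ≈ 75.154/20.05 ≈ 3.74833

r = 3.748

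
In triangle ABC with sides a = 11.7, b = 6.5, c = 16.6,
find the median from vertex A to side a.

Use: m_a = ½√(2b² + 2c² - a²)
m_a = ½√(2·6.5² + 2·16.6² − 11.7²) = ½√(2·42.25 + 2·275.56 − 136.89) = ½√(84.5 + 551.12 − 136.89) = ½√498.73
√498.73 ≈ 22.3323, so m_a ≈ 11.1661

m_a = 11.17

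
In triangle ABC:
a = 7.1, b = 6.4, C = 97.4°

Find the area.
Two sides and the included angle (SAS): A = ½·a·b·sin(C) = ½·7.1·6.4·sin(97.4°)
sin(97.4°) ≈ 0.991671
A ≈ ½·45.44·0.991671 = 22.72·0.991671 ≈ 22.5308

Area = 22.53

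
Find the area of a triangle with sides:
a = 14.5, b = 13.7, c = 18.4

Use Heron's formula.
s = (14.5 + 13.7 + 18.4)/2 = 46.6/2 = 23.3
s − a = 8.8, s − b = 9.6, s − c = 4.9
s(s−a)(s−b)(s−c) = 23.3·8.8·9.6·4.9 ≈ 9645.08
Area = √9645.08 ≈ 98.2094

Area = 98.21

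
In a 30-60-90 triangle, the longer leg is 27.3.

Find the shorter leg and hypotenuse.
In a 30-60-90 triangle the sides are in ratio 1 : √3 : 2, so short leg = long leg/√3 and hypotenuse = 2·(short leg).
Short leg = 27.3/√3 ≈ 27.3/1.73205 ≈ 15.7617
Hypotenuse = 2·15.7617 ≈ 31.5233

Short leg = 15.76, Hypotenuse = 31.52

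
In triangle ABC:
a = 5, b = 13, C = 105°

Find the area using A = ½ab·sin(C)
A = ½·a·b·sin(C) = ½·5·13·sin(105°)
sin(105°) ≈ 0.965926
A ≈ ½·65·0.965926 = 32.5·0.965926 ≈ 31.3926

Area = 31.39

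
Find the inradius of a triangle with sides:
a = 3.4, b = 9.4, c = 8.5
r = Area/s where s is the semi-perimeter.
s = (3.4 + 9.4 + 8.5)/2 = 21.3/2 = 10.65
Area = √(s(s−a)(s−b)(s−c)) = √(10.65·7.25·1.25·2.15) ≈ √207.509 ≈ 14.4052
r ≈ 14.4052/10.65 ≈ 1.3526

r = 1.353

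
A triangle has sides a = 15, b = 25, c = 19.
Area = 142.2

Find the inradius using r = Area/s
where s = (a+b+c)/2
s = (15 + 25 + 19)/2 = 59/2 = 29.5
r = Area/s = 142.2/29.5 ≈ 4.82034

r = 4.82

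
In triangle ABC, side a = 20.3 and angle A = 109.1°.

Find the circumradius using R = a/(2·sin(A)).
R = a/(2·sin(A)) = 20.3/(2·sin(109.1°))
sin(109.1°) ≈ 0.944949
R ≈ 20.3/(2·0.944949) = 20.3/1.8899 ≈ 10.7413

R = 10.74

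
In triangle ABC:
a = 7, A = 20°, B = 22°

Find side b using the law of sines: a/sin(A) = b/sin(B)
a/sin(A) = b/sin(B)  ⇒  b = a·sin(B)/sin(A) = 7·sin(22°)/sin(20°)
sin(22°) ≈ 0.374607, sin(20°) ≈ 0.34202
b ≈ 7·0.374607/0.34202 ≈ 2.62225/0.34202 ≈ 7.66693

b = 7.667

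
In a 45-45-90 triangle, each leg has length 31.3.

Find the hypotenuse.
In a 45-45-90 triangle the sides are in ratio 1 : 1 : √2, so hypotenuse = leg·√2.
Hypotenuse = 31.3·√2 ≈ 31.3·1.41421 ≈ 44.2649

Hypotenuse = 31.3√2 = 44.26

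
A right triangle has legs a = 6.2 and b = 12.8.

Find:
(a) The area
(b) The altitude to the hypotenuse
(a) The legs are perpendicular, so Area = ½·a·b = ½·6.2·12.8 = ½·79.36 = 39.68
(b) Hypotenuse c = √(a² + b²) = √(38.44 + 163.84) = √202.28 ≈ 14.2225
    Area = ½·c·h_c  ⇒  h_c = 2·Area/c = 79.36/14.2225 ≈ 5.57988

Area = 39.68, h_c = 5.58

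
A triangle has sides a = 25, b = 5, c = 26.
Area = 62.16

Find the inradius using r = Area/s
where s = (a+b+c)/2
s = (25 + 5 + 26)/2 = 56/2 = 28
r = Area/s = 62.16/28 ≈ 2.22

r = 2.22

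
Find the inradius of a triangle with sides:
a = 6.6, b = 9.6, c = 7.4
r = Area/s where s is the semi-perimeter.
s = (6.6 + 9.6 + 7.4)/2 = 23.6/2 = 11.8
Area = √(s(s−a)(s−b)(s−c)) = √(11.8·5.2·2.2·4.4) ≈ √593.965 ≈ 24.3714
r ≈ 24.3714/11.8 ≈ 2.06537

r = 2.065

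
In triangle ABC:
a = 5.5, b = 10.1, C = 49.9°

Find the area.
Two sides and the included angle (SAS): A = ½·a·b·sin(C) = ½·5.5·10.1·sin(49.9°)
sin(49.9°) ≈ 0.764921
A ≈ ½·55.55·0.764921 = 27.775·0.764921 ≈ 21.2457

Area = 21.25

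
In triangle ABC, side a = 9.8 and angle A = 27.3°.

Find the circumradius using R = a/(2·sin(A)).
R = a/(2·sin(A)) = 9.8/(2·sin(27.3°))
sin(27.3°) ≈ 0.45865
R ≈ 9.8/(2·0.45865) = 9.8/0.917299 ≈ 10.6835

R = 10.68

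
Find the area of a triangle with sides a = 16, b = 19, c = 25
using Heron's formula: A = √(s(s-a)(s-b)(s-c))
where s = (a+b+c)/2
s = (16 + 19 + 25)/2 = 60/2 = 30
s − a = 14, s − b = 11, s − c = 5
s(s−a)(s−b)(s−c) = 30·14·11·5 = 23100
Area = √23100 ≈ 151.987

s = 30.0, Area = 152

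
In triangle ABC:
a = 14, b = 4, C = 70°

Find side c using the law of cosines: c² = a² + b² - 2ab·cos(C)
c² = 14² + 4² − 2·14·4·cos(70°)
cos(70°) ≈ 0.34202
c² ≈ 196 + 16 − 112·(0.34202) ≈ 212 − 38.3063 ≈ 173.694
c ≈ √173.694 ≈ 13.1793

c = 13.18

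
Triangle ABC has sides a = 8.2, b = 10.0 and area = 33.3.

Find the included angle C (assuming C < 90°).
Area = ½·a·b·sin(C)  ⇒  sin(C) = 2·Area/(a·b) = 2·33.3/(8.2·10.0) = 66.6/82 ≈ 0.812195
C = arcsin(0.812195) ≈ 54.311° (taking the acute solution since C < 90°)

C = 54.31°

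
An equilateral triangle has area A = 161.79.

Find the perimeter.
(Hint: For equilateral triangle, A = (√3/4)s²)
A = (√3/4)s²  ⇒  s² = 4A/√3 = 4·161.79/√3 = 647.16/1.73205 ≈ 373.638
s ≈ √373.638 ≈ 19.3297
Perimeter = 3s ≈ 3·19.3297 ≈ 57.9892

Perimeter = 57.99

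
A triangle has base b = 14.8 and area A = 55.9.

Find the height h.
A = ½·b·h  ⇒  h = 2A/b = 2·55.9/14.8 = 111.8/14.8 ≈ 7.55405

h = 7.554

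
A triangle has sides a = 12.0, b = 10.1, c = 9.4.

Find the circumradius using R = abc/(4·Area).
First find the area with Heron's formula.
s = (12.0 + 10.1 + 9.4)/2 = 15.75
Area = √(s(s−a)(s−b)(s−c)) = √(15.75·3.75·5.65·6.35) ≈ √2119.01 ≈ 46.0328
abc = 12.0·10.1·9.4 = 1139.28
R = abc/(4·Area) ≈ 1139.28/(4·46.0328) = 1139.28/184.131 ≈ 6.18733

R = 6.187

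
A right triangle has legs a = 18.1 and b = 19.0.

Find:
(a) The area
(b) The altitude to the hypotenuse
(a) The legs are perpendicular, so Area = ½·a·b = ½·18.1·19.0 = ½·343.9 = 171.95
(b) Hypotenuse c = √(a² + b²) = √(327.61 + 361) = √688.61 ≈ 26.2414
    Area = ½·c·h_c  ⇒  h_c = 2·Area/c = 343.9/26.2414 ≈ 13.1053

Area = 171.95, h_c = 13.11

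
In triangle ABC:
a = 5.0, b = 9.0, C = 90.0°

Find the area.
Two sides and the included angle (SAS): A = ½·a·b·sin(C) = ½·5.0·9.0·sin(90.0°)
sin(90.0°) ≈ 1
A ≈ ½·45·1 = 22.5·1 ≈ 22.5

Area = 22.5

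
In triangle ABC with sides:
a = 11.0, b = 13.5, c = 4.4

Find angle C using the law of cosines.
c² = a² + b² − 2ab·cos(C)  ⇒  cos(C) = (a² + b² − c²)/(2ab)
cos(C) = (11.0² + 13.5² − 4.4²)/(2·11.0·13.5) = (121 + 182.25 − 19.36)/297 = 283.89/297 ≈ 0.955859
C = arccos(0.955859) ≈ 17.0872°

C = 17.09°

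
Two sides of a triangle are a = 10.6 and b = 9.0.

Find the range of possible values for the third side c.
Triangle inequality: |a − b| < c < a + b
|a − b| = |10.6 − 9.0| = 1.6
a + b = 10.6 + 9.0 = 19.6

1.6 < c < 19.6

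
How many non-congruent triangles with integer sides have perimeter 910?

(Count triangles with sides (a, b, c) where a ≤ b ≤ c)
Let a ≤ b ≤ c with a + b + c = 910. The only binding inequality is a + b > c, i.e. 910 − c > c, so c < 910/2; and c ≥ 910/3 since c is the largest side.
So 304 ≤ c ≤ 454. For each c, b runs from ⌈(910 − c)/2⌉ up to c (then a = 910 − b − c satisfies 1 ≤ a ≤ b automatically), giving c − ⌈(910 − c)/2⌉ + 1 choices.
Summing over c: 2 + 3 + 5 + 6 + … + 225 + 227  (151 terms, c = 304, …, 454) = 17252
Check (closed form: nearest integer to p²/48 for even p, (p+3)²/48 for odd p): 910²/48 = 828100/48 ≈ 17252.08 → 17252

17252 triangles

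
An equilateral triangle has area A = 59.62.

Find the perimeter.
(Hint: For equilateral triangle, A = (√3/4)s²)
A = (√3/4)s²  ⇒  s² = 4A/√3 = 4·59.62/√3 = 238.48/1.73205 ≈ 137.686
s ≈ √137.686 ≈ 11.734
Perimeter = 3s ≈ 3·11.734 ≈ 35.202

Perimeter = 35.2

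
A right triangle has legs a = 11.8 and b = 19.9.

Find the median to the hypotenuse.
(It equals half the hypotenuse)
Hypotenuse c = √(a² + b²) = √(139.24 + 396.01) = √535.25 ≈ 23.1355
Median to hypotenuse = c/2 ≈ 23.1355/2 ≈ 11.5677

Median = 11.57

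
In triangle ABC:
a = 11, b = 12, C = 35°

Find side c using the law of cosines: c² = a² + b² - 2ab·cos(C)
c² = 11² + 12² − 2·11·12·cos(35°)
cos(35°) ≈ 0.819152
c² ≈ 121 + 144 − 264·(0.819152) ≈ 265 − 216.256 ≈ 48.7439
c ≈ √48.7439 ≈ 6.98168

c = 6.982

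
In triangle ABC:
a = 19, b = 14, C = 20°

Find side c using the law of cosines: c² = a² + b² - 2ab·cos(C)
c² = 19² + 14² − 2·19·14·cos(20°)
cos(20°) ≈ 0.939693
c² ≈ 361 + 196 − 532·(0.939693) ≈ 557 − 499.916 ≈ 57.0835
c ≈ √57.0835 ≈ 7.55536

c = 7.555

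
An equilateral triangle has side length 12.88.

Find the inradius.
r = Area/s with s the semi-perimeter.
Area = (√3/4)·12.88² = (√3/4)·165.8944 ≈ 0.433013·165.8944 ≈ 71.8344
s = 3·12.88/2 = 19.32
r ≈ 71.8344/19.32 ≈ 3.71814
(Equivalently r = side/(2√3) = 12.88/3.4641 ≈ 3.71814.)

r = 3.718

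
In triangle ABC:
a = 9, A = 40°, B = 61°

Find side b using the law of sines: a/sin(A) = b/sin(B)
a/sin(A) = b/sin(B)  ⇒  b = a·sin(B)/sin(A) = 9·sin(61°)/sin(40°)
sin(61°) ≈ 0.87462, sin(40°) ≈ 0.642788
b ≈ 9·0.87462/0.642788 ≈ 7.87158/0.642788 ≈ 12.246

b = 12.25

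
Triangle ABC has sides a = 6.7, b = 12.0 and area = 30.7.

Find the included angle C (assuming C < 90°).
Area = ½·a·b·sin(C)  ⇒  sin(C) = 2·Area/(a·b) = 2·30.7/(6.7·12.0) = 61.4/80.4 ≈ 0.763682
C = arcsin(0.763682) ≈ 49.7898° (taking the acute solution since C < 90°)

C = 49.79°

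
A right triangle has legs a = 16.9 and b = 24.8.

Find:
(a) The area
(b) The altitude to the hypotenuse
(a) The legs are perpendicular, so Area = ½·a·b = ½·16.9·24.8 = ½·419.12 = 209.56
(b) Hypotenuse c = √(a² + b²) = √(285.61 + 615.04) = √900.65 ≈ 30.0108
    Area = ½·c·h_c  ⇒  h_c = 2·Area/c = 419.12/30.0108 ≈ 13.9656

Area = 209.56, h_c = 13.97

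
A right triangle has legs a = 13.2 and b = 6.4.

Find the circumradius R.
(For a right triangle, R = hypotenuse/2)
Hypotenuse c = √(a² + b²) = √(174.24 + 40.96) = √215.2 ≈ 14.6697
R = c/2 ≈ 14.6697/2 ≈ 7.33485

R = 7.335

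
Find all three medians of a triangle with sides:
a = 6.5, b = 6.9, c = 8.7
Median formula: m_a = ½√(2b² + 2c² − a²) (and cyclically). a² = 42.25, b² = 47.61, c² = 75.69.
m_a = ½√(2·47.61 + 2·75.69 − 42.25) = ½√204.35 ≈ ½·14.2951 ≈ 7.14755
m_b = ½√(2·42.25 + 2·75.69 − 47.61) = ½√188.27 ≈ ½·13.7212 ≈ 6.86058
m_c = ½√(2·42.25 + 2·47.61 − 75.69) = ½√104.03 ≈ ½·10.1995 ≈ 5.09975

m_a = 7.148, m_b = 6.861, m_c = 5.1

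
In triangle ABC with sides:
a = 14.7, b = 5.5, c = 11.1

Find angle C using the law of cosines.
c² = a² + b² − 2ab·cos(C)  ⇒  cos(C) = (a² + b² − c²)/(2ab)
cos(C) = (14.7² + 5.5² − 11.1²)/(2·14.7·5.5) = (216.09 + 30.25 − 123.21)/161.7 = 123.13/161.7 ≈ 0.761472
C = arccos(0.761472) ≈ 40.4059°

C = 40.41°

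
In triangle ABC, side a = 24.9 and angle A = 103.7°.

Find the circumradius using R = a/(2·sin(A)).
R = a/(2·sin(A)) = 24.9/(2·sin(103.7°))
sin(103.7°) ≈ 0.971549
R ≈ 24.9/(2·0.971549) = 24.9/1.9431 ≈ 12.8146

R = 12.81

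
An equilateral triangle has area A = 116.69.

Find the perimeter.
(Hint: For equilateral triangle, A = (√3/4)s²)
A = (√3/4)s²  ⇒  s² = 4A/√3 = 4·116.69/√3 = 466.76/1.73205 ≈ 269.484
s ≈ √269.484 ≈ 16.416
Perimeter = 3s ≈ 3·16.416 ≈ 49.2479

Perimeter = 49.25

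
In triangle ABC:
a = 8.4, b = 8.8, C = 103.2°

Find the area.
Two sides and the included angle (SAS): A = ½·a·b·sin(C) = ½·8.4·8.8·sin(103.2°)
sin(103.2°) ≈ 0.973579
A ≈ ½·73.92·0.973579 = 36.96·0.973579 ≈ 35.9835

Area = 35.98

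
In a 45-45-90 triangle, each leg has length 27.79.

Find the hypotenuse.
In a 45-45-90 triangle the sides are in ratio 1 : 1 : √2, so hypotenuse = leg·√2.
Hypotenuse = 27.79·√2 ≈ 27.79·1.41421 ≈ 39.301

Hypotenuse = 27.79√2 = 39.3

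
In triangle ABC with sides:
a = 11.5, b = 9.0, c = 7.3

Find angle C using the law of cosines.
c² = a² + b² − 2ab·cos(C)  ⇒  cos(C) = (a² + b² − c²)/(2ab)
cos(C) = (11.5² + 9.0² − 7.3²)/(2·11.5·9.0) = (132.25 + 81 − 53.29)/207 = 159.96/207 ≈ 0.772754
C = arccos(0.772754) ≈ 39.3982°

C = 39.4°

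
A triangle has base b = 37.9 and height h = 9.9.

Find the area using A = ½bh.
A = ½·b·h = ½·37.9·9.9 = ½·375.21 = 187.605

Area = 187.605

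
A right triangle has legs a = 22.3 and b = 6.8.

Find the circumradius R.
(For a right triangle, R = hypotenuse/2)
Hypotenuse c = √(a² + b²) = √(497.29 + 46.24) = √543.53 ≈ 23.3137
R = c/2 ≈ 23.3137/2 ≈ 11.6569

R = 11.66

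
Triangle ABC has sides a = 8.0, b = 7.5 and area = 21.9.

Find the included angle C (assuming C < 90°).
Area = ½·a·b·sin(C)  ⇒  sin(C) = 2·Area/(a·b) = 2·21.9/(8.0·7.5) = 43.8/60 ≈ 0.73
C = arcsin(0.73) ≈ 46.8864° (taking the acute solution since C < 90°)

C = 46.89°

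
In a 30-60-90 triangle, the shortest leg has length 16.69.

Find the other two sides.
In a 30-60-90 triangle the sides are in ratio 1 : √3 : 2 (short leg : long leg : hypotenuse).
Long leg = 16.69·√3 ≈ 16.69·1.73205 ≈ 28.9079
Hypotenuse = 2·16.69 = 33.38

Long leg = 16.69√3 = 28.91, Hypotenuse = 33.38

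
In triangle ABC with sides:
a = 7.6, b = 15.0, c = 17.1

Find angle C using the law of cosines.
c² = a² + b² − 2ab·cos(C)  ⇒  cos(C) = (a² + b² − c²)/(2ab)
cos(C) = (7.6² + 15.0² − 17.1²)/(2·7.6·15.0) = (57.76 + 225 − 292.41)/228 = -9.65/228 ≈ -0.0423246
C = arccos(-0.0423246) ≈ 92.4257°

C = 92.43°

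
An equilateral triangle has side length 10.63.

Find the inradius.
r = Area/s with s the semi-perimeter.
Area = (√3/4)·10.63² = (√3/4)·112.9969 ≈ 0.433013·112.9969 ≈ 48.9291
s = 3·10.63/2 = 15.945
r ≈ 48.9291/15.945 ≈ 3.06862
(Equivalently r = side/(2√3) = 10.63/3.4641 ≈ 3.06862.)

r = 3.069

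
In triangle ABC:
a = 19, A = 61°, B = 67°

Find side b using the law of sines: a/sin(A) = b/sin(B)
a/sin(A) = b/sin(B)  ⇒  b = a·sin(B)/sin(A) = 19·sin(67°)/sin(61°)
sin(67°) ≈ 0.920505, sin(61°) ≈ 0.87462
b ≈ 19·0.920505/0.87462 ≈ 17.4896/0.87462 ≈ 19.9968

b = 20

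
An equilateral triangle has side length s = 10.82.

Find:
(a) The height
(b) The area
(a) The height splits the triangle into two 30-60-90 halves: h = s·√3/2 = 10.82·1.73205/2 ≈ 18.7408/2 ≈ 9.37039
(b) Area = (√3/4)·s² = (√3/4)·10.82² = (√3/4)·117.0724 ≈ 0.433013·117.0724 ≈ 50.6938

Height = 9.37, Area = 50.69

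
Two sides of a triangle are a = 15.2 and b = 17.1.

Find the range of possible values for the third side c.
Triangle inequality: |a − b| < c < a + b
|a − b| = |15.2 − 17.1| = 1.9
a + b = 15.2 + 17.1 = 32.3

1.9 < c < 32.3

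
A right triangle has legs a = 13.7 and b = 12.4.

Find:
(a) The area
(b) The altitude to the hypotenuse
(a) The legs are perpendicular, so Area = ½·a·b = ½·13.7·12.4 = ½·169.88 = 84.94
(b) Hypotenuse c = √(a² + b²) = √(187.69 + 153.76) = √341.45 ≈ 18.4784
    Area = ½·c·h_c  ⇒  h_c = 2·Area/c = 169.88/18.4784 ≈ 9.19345

Area = 84.94, h_c = 9.193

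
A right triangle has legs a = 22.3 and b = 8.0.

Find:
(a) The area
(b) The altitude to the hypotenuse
(a) The legs are perpendicular, so Area = ½·a·b = ½·22.3·8.0 = ½·178.4 = 89.2
(b) Hypotenuse c = √(a² + b²) = √(497.29 + 64) = √561.29 ≈ 23.6916
    Area = ½·c·h_c  ⇒  h_c = 2·Area/c = 178.4/23.6916 ≈ 7.53011

Area = 89.2, h_c = 7.53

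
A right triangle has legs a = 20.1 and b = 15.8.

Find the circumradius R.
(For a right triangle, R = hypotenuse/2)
Hypotenuse c = √(a² + b²) = √(404.01 + 249.64) = √653.65 ≈ 25.5666
R = c/2 ≈ 25.5666/2 ≈ 12.7833

R = 12.78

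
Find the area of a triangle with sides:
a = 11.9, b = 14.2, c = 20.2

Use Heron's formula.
s = (11.9 + 14.2 + 20.2)/2 = 46.3/2 = 23.15
s − a = 11.25, s − b = 8.95, s − c = 2.95
s(s−a)(s−b)(s−c) = 23.15·11.25·8.95·2.95 ≈ 6876.2
Area = √6876.2 ≈ 82.9229

Area = 82.92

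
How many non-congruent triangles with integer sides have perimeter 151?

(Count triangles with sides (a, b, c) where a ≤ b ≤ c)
Let a ≤ b ≤ c with a + b + c = 151. The only binding inequality is a + b > c, i.e. 151 − c > c, so c < 151/2; and c ≥ 151/3 since c is the largest side.
So 51 ≤ c ≤ 75. For each c, b runs from ⌈(151 − c)/2⌉ up to c (then a = 151 − b − c satisfies 1 ≤ a ≤ b automatically), giving c − ⌈(151 − c)/2⌉ + 1 choices.
Summing over c: 2 + 3 + 5 + 6 + … + 36 + 38  (25 terms, c = 51, …, 75) = 494
Check (closed form: nearest integer to p²/48 for even p, (p+3)²/48 for odd p): (151+3)²/48 = 154²/48 = 23716/48 ≈ 494.08 → 494

494 triangles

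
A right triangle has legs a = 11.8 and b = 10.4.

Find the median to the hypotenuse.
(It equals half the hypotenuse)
Hypotenuse c = √(a² + b²) = √(139.24 + 108.16) = √247.4 ≈ 15.729
Median to hypotenuse = c/2 ≈ 15.729/2 ≈ 7.86448

Median = 7.864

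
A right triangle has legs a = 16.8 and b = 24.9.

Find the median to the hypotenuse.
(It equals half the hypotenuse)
Hypotenuse c = √(a² + b²) = √(282.24 + 620.01) = √902.25 ≈ 30.0375
Median to hypotenuse = c/2 ≈ 30.0375/2 ≈ 15.0187

Median = 15.02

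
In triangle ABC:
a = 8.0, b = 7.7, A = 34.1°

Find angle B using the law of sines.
a/sin(A) = b/sin(B)  ⇒  sin(B) = b·sin(A)/a = 7.7·sin(34.1°)/8.0
sin(34.1°) ≈ 0.560639
sin(B) ≈ 7.7·0.560639/8.0 ≈ 4.31692/8.0 ≈ 0.539615
B = arcsin(0.539615) ≈ 32.6574°
(Since b ≤ a we need B ≤ A, so the obtuse alternative 180° − 32.6574° ≈ 147.343° is rejected.)

B = 32.66°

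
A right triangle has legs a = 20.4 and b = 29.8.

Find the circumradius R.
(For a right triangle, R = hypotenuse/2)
Hypotenuse c = √(a² + b²) = √(416.16 + 888.04) = √1304.2 ≈ 36.1137
R = c/2 ≈ 36.1137/2 ≈ 18.0569

R = 18.06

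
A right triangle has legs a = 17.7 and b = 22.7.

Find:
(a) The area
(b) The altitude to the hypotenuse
(a) The legs are perpendicular, so Area = ½·a·b = ½·17.7·22.7 = ½·401.79 = 200.895
(b) Hypotenuse c = √(a² + b²) = √(313.29 + 515.29) = √828.58 ≈ 28.7851
    Area = ½·c·h_c  ⇒  h_c = 2·Area/c = 401.79/28.7851 ≈ 13.9583

Area = 200.895, h_c = 13.96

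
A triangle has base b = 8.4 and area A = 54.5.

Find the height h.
A = ½·b·h  ⇒  h = 2A/b = 2·54.5/8.4 = 109/8.4 ≈ 12.9762

h = 12.98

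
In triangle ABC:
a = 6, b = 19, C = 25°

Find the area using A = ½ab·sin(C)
A = ½·a·b·sin(C) = ½·6·19·sin(25°)
sin(25°) ≈ 0.422618
A ≈ ½·114·0.422618 = 57·0.422618 ≈ 24.0892

Area = 24.09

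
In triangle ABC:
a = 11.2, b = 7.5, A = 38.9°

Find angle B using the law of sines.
a/sin(A) = b/sin(B)  ⇒  sin(B) = b·sin(A)/a = 7.5·sin(38.9°)/11.2
sin(38.9°) ≈ 0.627963
sin(B) ≈ 7.5·0.627963/11.2 ≈ 4.70972/11.2 ≈ 0.420511
B = arcsin(0.420511) ≈ 24.8669°
(Since b ≤ a we need B ≤ A, so the obtuse alternative 180° − 24.8669° ≈ 155.133° is rejected.)

B = 24.87°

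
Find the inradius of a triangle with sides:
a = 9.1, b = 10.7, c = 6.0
r = Area/s where s is the semi-perimeter.
s = (9.1 + 10.7 + 6.0)/2 = 25.8/2 = 12.9
Area = √(s(s−a)(s−b)(s−c)) = √(12.9·3.8·2.2·6.9) ≈ √744.124 ≈ 27.2786
r ≈ 27.2786/12.9 ≈ 2.11462

r = 2.115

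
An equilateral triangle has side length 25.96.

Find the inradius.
r = Area/s with s the semi-perimeter.
Area = (√3/4)·25.96² = (√3/4)·673.9216 ≈ 0.433013·673.9216 ≈ 291.817
s = 3·25.96/2 = 38.94
r ≈ 291.817/38.94 ≈ 7.49401
(Equivalently r = side/(2√3) = 25.96/3.4641 ≈ 7.49401.)

r = 7.494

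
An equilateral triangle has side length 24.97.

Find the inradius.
r = Area/s with s the semi-perimeter.
Area = (√3/4)·24.97² = (√3/4)·623.5009 ≈ 0.433013·623.5009 ≈ 269.984
s = 3·24.97/2 = 37.455
r ≈ 269.984/37.455 ≈ 7.20822
(Equivalently r = side/(2√3) = 24.97/3.4641 ≈ 7.20822.)

r = 7.208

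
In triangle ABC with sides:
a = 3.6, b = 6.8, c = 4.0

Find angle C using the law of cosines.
c² = a² + b² − 2ab·cos(C)  ⇒  cos(C) = (a² + b² − c²)/(2ab)
cos(C) = (3.6² + 6.8² − 4.0²)/(2·3.6·6.8) = (12.96 + 46.24 − 16)/48.96 = 43.2/48.96 ≈ 0.882353
C = arccos(0.882353) ≈ 28.0725°

C = 28.07°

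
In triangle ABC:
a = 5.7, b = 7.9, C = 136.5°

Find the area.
Two sides and the included angle (SAS): A = ½·a·b·sin(C) = ½·5.7·7.9·sin(136.5°)
sin(136.5°) ≈ 0.688355
A ≈ ½·45.03·0.688355 = 22.515·0.688355 ≈ 15.4983

Area = 15.5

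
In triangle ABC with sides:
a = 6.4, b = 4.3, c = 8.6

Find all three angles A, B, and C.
Law of cosines for each angle (a² = 40.96, b² = 18.49, c² = 73.96):
cos(A) = (b² + c² − a²)/(2bc) = (18.49 + 73.96 − 40.96)/(2·4.3·8.6) = 51.49/73.96 ≈ 0.696187  ⇒  A ≈ 45.8781°
cos(B) = (a² + c² − b²)/(2ac) = (40.96 + 73.96 − 18.49)/(2·6.4·8.6) = 96.43/110.08 ≈ 0.875999  ⇒  B ≈ 28.8365°
cos(C) = (a² + b² − c²)/(2ab) = (40.96 + 18.49 − 73.96)/(2·6.4·4.3) = -14.51/55.04 ≈ -0.263626  ⇒  C ≈ 105.285°
Check: A + B + C ≈ 180°

A = 45.88°, B = 28.84°, C = 105.3°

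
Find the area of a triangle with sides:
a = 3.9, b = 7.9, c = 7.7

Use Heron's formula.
s = (3.9 + 7.9 + 7.7)/2 = 19.5/2 = 9.75
s − a = 5.85, s − b = 1.85, s − c = 2.05
s(s−a)(s−b)(s−c) = 9.75·5.85·1.85·2.05 ≈ 216.315
Area = √216.315 ≈ 14.7076

Area = 14.71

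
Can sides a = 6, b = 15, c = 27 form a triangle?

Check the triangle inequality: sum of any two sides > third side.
a + b vs c: 6 + 15 = 21 ≤ 27  ✗
a + c vs b: 6 + 27 = 33 > 15  ✓
b + c vs a: 15 + 27 = 42 > 6  ✓

No: 6 + 15 = 21 is not > 27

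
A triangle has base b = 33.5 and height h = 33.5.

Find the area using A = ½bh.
A = ½·b·h = ½·33.5·33.5 = ½·1122.25 = 561.125

Area = 561.125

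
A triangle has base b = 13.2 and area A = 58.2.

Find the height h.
A = ½·b·h  ⇒  h = 2A/b = 2·58.2/13.2 = 116.4/13.2 ≈ 8.81818

h = 8.818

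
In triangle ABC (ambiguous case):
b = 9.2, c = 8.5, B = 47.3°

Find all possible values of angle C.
b/sin(B) = c/sin(C)  ⇒  sin(C) = c·sin(B)/b = 8.5·sin(47.3°)/9.2
sin(47.3°) ≈ 0.734915
sin(C) ≈ 8.5·0.734915/9.2 ≈ 6.24677/9.2 ≈ 0.678997
Candidate 1: C₁ = arcsin(0.678997) ≈ 42.7653°  →  A = 180° − 47.3° − 42.7653° ≈ 89.9347° > 0, valid
Candidate 2: C₂ = 180° − C₁ ≈ 137.235°  →  A = 180° − 47.3° − 137.235° ≈ -4.5347° ≤ 0, not a valid triangle

C = 42.77° (one solution)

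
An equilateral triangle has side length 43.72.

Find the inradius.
r = Area/s with s the semi-perimeter.
Area = (√3/4)·43.72² = (√3/4)·1911.4384 ≈ 0.433013·1911.4384 ≈ 827.677
s = 3·43.72/2 = 65.58
r ≈ 827.677/65.58 ≈ 12.6209
(Equivalently r = side/(2√3) = 43.72/3.4641 ≈ 12.6209.)

r = 12.62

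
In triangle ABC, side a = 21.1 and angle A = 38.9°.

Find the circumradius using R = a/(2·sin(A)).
R = a/(2·sin(A)) = 21.1/(2·sin(38.9°))
sin(38.9°) ≈ 0.627963
R ≈ 21.1/(2·0.627963) = 21.1/1.25593 ≈ 16.8004

R = 16.8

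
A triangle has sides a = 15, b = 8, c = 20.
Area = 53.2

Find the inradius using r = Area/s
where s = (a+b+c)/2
s = (15 + 8 + 20)/2 = 43/2 = 21.5
r = Area/s = 53.2/21.5 ≈ 2.47442

r = 2.474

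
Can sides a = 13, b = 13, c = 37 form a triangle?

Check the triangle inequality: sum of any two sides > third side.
a + b vs c: 13 + 13 = 26 ≤ 37  ✗
a + c vs b: 13 + 37 = 50 > 13  ✓
b + c vs a: 13 + 37 = 50 > 13  ✓

No: 13 + 13 = 26 is not > 37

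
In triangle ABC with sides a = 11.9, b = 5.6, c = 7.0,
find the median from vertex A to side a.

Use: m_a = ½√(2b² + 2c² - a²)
m_a = ½√(2·5.6² + 2·7.0² − 11.9²) = ½√(2·31.36 + 2·49 − 141.61) = ½√(62.72 + 98 − 141.61) = ½√19.11
√19.11 ≈ 4.3715, so m_a ≈ 2.18575

m_a = 2.186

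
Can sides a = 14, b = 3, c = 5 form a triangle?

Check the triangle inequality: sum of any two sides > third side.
a + b vs c: 14 + 3 = 17 > 5  ✓
a + c vs b: 14 + 5 = 19 > 3  ✓
b + c vs a: 3 + 5 = 8 ≤ 14  ✗

No: 3 + 5 = 8 is not > 14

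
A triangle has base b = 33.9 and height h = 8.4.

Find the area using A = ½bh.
A = ½·b·h = ½·33.9·8.4 = ½·284.76 = 142.38

Area = 142.38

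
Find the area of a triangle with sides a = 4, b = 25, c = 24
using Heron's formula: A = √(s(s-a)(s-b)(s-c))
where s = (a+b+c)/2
s = (4 + 25 + 24)/2 = 53/2 = 26.5
s − a = 22.5, s − b = 1.5, s − c = 2.5
s(s−a)(s−b)(s−c) = 26.5·22.5·1.5·2.5 = 2235.9375
Area = √2235.9375 ≈ 47.2857

s = 26.5, Area = 47.29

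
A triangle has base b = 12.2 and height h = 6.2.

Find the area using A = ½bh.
A = ½·b·h = ½·12.2·6.2 = ½·75.64 = 37.82

Area = 37.82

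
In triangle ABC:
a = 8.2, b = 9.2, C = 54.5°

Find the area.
Two sides and the included angle (SAS): A = ½·a·b·sin(C) = ½·8.2·9.2·sin(54.5°)
sin(54.5°) ≈ 0.814116
A ≈ ½·75.44·0.814116 = 37.72·0.814116 ≈ 30.7084

Area = 30.71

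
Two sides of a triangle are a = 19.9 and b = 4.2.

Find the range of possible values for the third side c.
Triangle inequality: |a − b| < c < a + b
|a − b| = |19.9 − 4.2| = 15.7
a + b = 19.9 + 4.2 = 24.1

15.7 < c < 24.1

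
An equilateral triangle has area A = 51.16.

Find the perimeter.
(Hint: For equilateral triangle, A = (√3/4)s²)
A = (√3/4)s²  ⇒  s² = 4A/√3 = 4·51.16/√3 = 204.64/1.73205 ≈ 118.149
s ≈ √118.149 ≈ 10.8696
Perimeter = 3s ≈ 3·10.8696 ≈ 32.6089

Perimeter = 32.61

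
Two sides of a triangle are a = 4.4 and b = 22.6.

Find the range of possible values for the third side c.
Triangle inequality: |a − b| < c < a + b
|a − b| = |4.4 − 22.6| = 18.2
a + b = 4.4 + 22.6 = 27

18.2 < c < 27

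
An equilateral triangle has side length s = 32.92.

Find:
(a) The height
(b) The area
(a) The height splits the triangle into two 30-60-90 halves: h = s·√3/2 = 32.92·1.73205/2 ≈ 57.0191/2 ≈ 28.5096
(b) Area = (√3/4)·s² = (√3/4)·32.92² = (√3/4)·1083.7264 ≈ 0.433013·1083.7264 ≈ 469.267

Height = 28.51, Area = 469.3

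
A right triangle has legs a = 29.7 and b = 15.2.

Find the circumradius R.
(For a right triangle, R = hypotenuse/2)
Hypotenuse c = √(a² + b²) = √(882.09 + 231.04) = √1113.13 ≈ 33.3636
R = c/2 ≈ 33.3636/2 ≈ 16.6818

R = 16.68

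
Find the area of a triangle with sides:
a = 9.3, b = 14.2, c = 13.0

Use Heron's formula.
s = (9.3 + 14.2 + 13.0)/2 = 36.5/2 = 18.25
s − a = 8.95, s − b = 4.05, s − c = 5.25
s(s−a)(s−b)(s−c) = 18.25·8.95·4.05·5.25 ≈ 3472.96
Area = √3472.96 ≈ 58.9319

Area = 58.93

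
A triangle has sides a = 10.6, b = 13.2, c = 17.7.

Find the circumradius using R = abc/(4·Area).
First find the area with Heron's formula.
s = (10.6 + 13.2 + 17.7)/2 = 20.75
Area = √(s(s−a)(s−b)(s−c)) = √(20.75·10.15·7.55·3.05) ≈ √4849.88 ≈ 69.6411
abc = 10.6·13.2·17.7 = 2476.584
R = abc/(4·Area) ≈ 2476.584/(4·69.6411) = 2476.584/278.564 ≈ 8.89053

R = 8.891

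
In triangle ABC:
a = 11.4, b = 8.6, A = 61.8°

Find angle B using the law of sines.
a/sin(A) = b/sin(B)  ⇒  sin(B) = b·sin(A)/a = 8.6·sin(61.8°)/11.4
sin(61.8°) ≈ 0.881303
sin(B) ≈ 8.6·0.881303/11.4 ≈ 7.57921/11.4 ≈ 0.664843
B = arcsin(0.664843) ≈ 41.6703°
(Since b ≤ a we need B ≤ A, so the obtuse alternative 180° − 41.6703° ≈ 138.33° is rejected.)

B = 41.67°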